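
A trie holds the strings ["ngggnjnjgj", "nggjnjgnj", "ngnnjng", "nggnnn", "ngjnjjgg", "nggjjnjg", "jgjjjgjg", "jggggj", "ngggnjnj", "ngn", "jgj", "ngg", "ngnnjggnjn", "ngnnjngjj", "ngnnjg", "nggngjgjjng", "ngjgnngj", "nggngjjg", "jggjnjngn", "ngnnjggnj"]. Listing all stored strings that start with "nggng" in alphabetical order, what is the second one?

nggngjjg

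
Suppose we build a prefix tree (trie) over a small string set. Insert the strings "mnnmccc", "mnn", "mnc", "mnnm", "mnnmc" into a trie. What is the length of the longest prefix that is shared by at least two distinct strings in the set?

5

The deepest shared node is where two words last agree before diverging.
"mnnmc" and "mnnmccc" agree on "mnnmc" (5 characters) before diverging; nothing deeper is shared.
Longest shared-prefix length: 5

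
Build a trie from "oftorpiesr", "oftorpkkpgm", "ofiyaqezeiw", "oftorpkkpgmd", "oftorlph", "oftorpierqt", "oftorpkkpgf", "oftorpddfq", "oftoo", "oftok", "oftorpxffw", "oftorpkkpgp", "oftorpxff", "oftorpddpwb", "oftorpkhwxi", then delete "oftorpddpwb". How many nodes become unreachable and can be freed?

A node on "oftorpddpwb"'s path can go only if nothing else ends at it or branches off below it.
The suffix "pwb" (3 nodes) is used only by "oftorpddpwb"; the node for "oftorpdd" still has the child "f", so pruning stops there.
Nodes removed: 3

3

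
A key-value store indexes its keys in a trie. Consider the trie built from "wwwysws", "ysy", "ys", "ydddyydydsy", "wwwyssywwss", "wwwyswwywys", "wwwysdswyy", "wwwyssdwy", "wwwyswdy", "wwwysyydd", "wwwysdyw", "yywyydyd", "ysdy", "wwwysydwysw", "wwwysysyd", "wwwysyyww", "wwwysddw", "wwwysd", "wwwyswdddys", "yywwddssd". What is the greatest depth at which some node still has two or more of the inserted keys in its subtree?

7

Look for the deepest trie node that still has at least two words in its subtree.
e.g. "wwwyswdddys" and "wwwyswdy" share the prefix "wwwyswd" of length 7; no pair shares a longer one.
Longest shared-prefix length: 7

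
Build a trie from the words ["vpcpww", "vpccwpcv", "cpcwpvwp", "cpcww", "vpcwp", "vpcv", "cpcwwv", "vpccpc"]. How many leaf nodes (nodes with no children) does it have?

A leaf is a node with no children — equivalently, the end of a word that is not a proper prefix of any other stored word.
Those words: "cpcwpvwp", "cpcwwv", "vpccpc", "vpccwpcv", "vpcpww", "vpcv", "vpcwp"
Leaf count: 7

7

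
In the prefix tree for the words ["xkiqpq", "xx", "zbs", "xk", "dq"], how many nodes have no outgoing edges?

4

Leaves are exactly the stored words that no other stored word extends.
Those words: "dq", "xkiqpq", "xx", "zbs"
Leaf count: 4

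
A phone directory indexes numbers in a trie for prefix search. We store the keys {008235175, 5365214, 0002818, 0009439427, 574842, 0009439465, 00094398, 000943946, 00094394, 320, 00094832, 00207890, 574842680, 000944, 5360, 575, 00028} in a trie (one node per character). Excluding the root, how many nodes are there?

54

Count nodes per top-level branch (shared prefixes stored once):
  '0'-branch (00028, 0002818, 00094394, 0009439427, 000943946, 0009439465, 00094398, 000944, 00094832, 00207890, 008235175): 34 nodes
  '3'-branch (320): 3 nodes
  '5'-branch (5360, 5365214, 574842, 574842680, 575): 17 nodes
Sum: 54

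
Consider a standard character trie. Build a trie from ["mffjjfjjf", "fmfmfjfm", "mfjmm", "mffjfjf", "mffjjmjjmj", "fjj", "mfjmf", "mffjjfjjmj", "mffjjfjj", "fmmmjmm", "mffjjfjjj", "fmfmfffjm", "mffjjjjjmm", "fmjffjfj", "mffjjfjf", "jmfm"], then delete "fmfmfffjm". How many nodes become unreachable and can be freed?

4

Walk "fmfmfffjm" from the leaf back toward the root, removing each node that no remaining word uses.
The suffix "ffjm" (4 nodes) is used only by "fmfmfffjm"; the node for "fmfmf" still has the child "j", so pruning stops there.
Nodes removed: 4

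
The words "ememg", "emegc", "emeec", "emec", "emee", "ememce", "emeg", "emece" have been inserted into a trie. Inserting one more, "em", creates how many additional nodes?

0

"em" is already a full path in the trie; only an end-marker is added.
No new nodes are needed: 0.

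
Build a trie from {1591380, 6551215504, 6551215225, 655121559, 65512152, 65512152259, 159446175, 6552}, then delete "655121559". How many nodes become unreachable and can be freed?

1

After clearing the end-marker at "655121559", prune upward until reaching a node still needed by another word.
The suffix "9" (1 node) is used only by "655121559"; the node for "65512155" still has the child "0", so pruning stops there.
Nodes removed: 1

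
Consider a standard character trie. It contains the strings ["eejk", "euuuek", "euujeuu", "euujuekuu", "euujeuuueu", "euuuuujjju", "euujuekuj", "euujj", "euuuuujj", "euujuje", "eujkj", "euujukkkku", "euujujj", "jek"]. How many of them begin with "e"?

13

Traverse to the node for "e", then collect every word in that subtree.
Words under "e": eejk, eujkj, euujeuu, euujeuuueu, euujj, euujuekuj, euujuekuu, euujuje, euujujj, euujukkkku, euuuek, euuuuujj, euuuuujjju
Count: 13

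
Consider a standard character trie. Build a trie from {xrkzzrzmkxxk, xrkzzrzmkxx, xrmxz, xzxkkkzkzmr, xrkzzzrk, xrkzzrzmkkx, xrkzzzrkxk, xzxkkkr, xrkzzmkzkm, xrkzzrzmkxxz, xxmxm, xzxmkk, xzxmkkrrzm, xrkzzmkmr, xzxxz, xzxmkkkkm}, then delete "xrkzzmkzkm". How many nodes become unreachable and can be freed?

After clearing the end-marker at "xrkzzmkzkm", prune upward until reaching a node still needed by another word.
The suffix "zkm" (3 nodes) is used only by "xrkzzmkzkm"; the node for "xrkzzmk" still has the child "m", so pruning stops there.
Nodes removed: 3

3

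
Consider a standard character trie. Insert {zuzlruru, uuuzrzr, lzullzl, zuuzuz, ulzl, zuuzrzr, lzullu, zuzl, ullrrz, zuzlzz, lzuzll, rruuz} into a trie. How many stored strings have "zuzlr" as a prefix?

1

Filter for entries beginning with "zuzlr":
Words under "zuzlr": zuzlruru
Count: 1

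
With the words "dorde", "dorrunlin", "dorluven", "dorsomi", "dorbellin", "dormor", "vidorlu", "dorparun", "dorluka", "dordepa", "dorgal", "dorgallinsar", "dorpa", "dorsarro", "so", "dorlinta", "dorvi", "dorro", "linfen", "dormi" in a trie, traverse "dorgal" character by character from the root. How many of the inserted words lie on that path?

1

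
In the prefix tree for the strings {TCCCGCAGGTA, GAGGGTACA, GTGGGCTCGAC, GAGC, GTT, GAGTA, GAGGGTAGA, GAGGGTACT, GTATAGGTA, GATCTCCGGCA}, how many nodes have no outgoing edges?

10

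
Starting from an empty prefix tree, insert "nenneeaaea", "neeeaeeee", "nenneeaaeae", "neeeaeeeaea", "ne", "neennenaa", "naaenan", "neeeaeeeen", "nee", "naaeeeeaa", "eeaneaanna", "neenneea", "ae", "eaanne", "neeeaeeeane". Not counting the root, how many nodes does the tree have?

60

Count nodes per top-level branch (shared prefixes stored once):
  'a'-branch (ae): 2 nodes
  'e'-branch (eaanne, eeaneaanna): 15 nodes
  'n'-branch (naaeeeeaa, naaenan, ne, nee, neeeaeeeaea, neeeaeeeane, neeeaeeee, neeeaeeeen, neenneea, neennenaa, nenneeaaea, nenneeaaeae): 43 nodes
Sum: 60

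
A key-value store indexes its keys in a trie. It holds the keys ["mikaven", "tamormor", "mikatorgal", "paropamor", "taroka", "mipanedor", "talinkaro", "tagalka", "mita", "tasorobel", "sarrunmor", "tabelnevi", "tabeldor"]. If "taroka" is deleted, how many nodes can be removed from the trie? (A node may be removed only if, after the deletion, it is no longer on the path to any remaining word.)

4

A node on "taroka"'s path can go only if nothing else ends at it or branches off below it.
The suffix "roka" (4 nodes) is used only by "taroka"; the node for "ta" still has the child "m", so pruning stops there.
Nodes removed: 4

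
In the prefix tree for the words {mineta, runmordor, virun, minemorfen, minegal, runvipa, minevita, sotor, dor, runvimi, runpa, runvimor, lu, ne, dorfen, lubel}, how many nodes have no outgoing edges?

A leaf is a node with no children — equivalently, the end of a word that is not a proper prefix of any other stored word.
Those words: "dorfen", "lubel", "minegal", "minemorfen", "mineta", "minevita", "ne", "runmordor", "runpa", "runvimi", "runvimor", "runvipa", "sotor", "virun"
Leaf count: 14

14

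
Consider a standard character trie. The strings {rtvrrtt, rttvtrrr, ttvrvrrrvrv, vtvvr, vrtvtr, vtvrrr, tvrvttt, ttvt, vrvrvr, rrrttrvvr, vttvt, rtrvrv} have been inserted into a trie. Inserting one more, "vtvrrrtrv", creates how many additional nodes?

3

"vtvrrr" is already a path in the trie; the remaining "trv" must be added.
New nodes needed: |"vtvrrrtrv"| − 6 = 9 − 6 = 3.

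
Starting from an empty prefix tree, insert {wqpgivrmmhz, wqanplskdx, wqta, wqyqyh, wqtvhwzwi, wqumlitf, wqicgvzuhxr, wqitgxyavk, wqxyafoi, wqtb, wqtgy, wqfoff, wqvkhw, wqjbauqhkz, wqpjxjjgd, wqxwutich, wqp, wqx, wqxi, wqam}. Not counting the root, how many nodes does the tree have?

92

Count nodes per top-level branch (shared prefixes stored once):
  'w'-branch (wqam, wqanplskdx, wqfoff, wqicgvzuhxr, wqitgxyavk, wqjbauqhkz, wqp, wqpgivrmmhz, wqpjxjjgd, wqta, wqtb, wqtgy, wqtvhwzwi, wqumlitf, wqvkhw, wqx, wqxi, wqxwutich, wqxyafoi, wqyqyh): 92 nodes
Sum: 92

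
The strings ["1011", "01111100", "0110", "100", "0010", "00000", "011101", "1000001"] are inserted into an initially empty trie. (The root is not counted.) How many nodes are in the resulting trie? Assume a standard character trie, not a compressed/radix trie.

Trace insertions, counting only characters that open a new branch:
  "1011" → 4 new (1, 0, 1, 1)
  "01111100" → 8 new (0, 1, 1, 1, 1, 1, 0, 0)
  "0110" → prefix "011" already present; 1 new (0)
  "100" → prefix "10" already present; 1 new (0)
  "0010" → prefix "0" already present; 3 new (0, 1, 0)
  "00000" → prefix "00" already present; 3 new (0, 0, 0)
  "011101" → prefix "0111" already present; 2 new (0, 1)
  "1000001" → prefix "100" already present; 4 new (0, 0, 0, 1)
Total nodes = 4 + 8 + 1 + 1 + 3 + 3 + 2 + 4 = 26

26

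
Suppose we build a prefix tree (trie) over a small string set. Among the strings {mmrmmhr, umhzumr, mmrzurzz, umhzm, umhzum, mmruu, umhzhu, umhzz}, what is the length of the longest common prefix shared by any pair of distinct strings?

Equivalently: take the maximum, over all pairs, of their longest common prefix length.
e.g. "umhzum" and "umhzumr" share the prefix "umhzum" of length 6; no pair shares a longer one.
Longest shared-prefix length: 6

6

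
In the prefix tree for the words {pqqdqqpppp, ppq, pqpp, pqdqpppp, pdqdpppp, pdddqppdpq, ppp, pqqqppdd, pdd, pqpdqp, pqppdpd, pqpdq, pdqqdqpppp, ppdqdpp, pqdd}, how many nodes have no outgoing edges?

12

A leaf is a node with no children — equivalently, the end of a word that is not a proper prefix of any other stored word.
Those words: "pdddqppdpq", "pdqdpppp", "pdqqdqpppp", "ppdqdpp", "ppp", "ppq", "pqdd", "pqdqpppp", "pqpdqp", "pqppdpd", "pqqdqqpppp", "pqqqppdd"
Leaf count: 12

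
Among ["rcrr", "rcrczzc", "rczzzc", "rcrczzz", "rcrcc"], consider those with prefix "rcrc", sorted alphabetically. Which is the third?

Filter for "rcrc…" and sort: "rcrcc", "rcrczzc", "rcrczzz"
The 3rd is rcrczzz.

rcrczzz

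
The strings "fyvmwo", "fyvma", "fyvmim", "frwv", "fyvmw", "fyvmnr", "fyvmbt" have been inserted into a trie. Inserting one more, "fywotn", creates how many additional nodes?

4

The longest prefix of "fywotn" already in the trie is "fy" (length 2).
New nodes needed: |"fywotn"| − 2 = 6 − 2 = 4.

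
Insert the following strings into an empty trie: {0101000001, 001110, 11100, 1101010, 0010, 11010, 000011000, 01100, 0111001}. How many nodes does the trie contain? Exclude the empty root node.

For each word, the new-node count is its length minus the longest prefix already in the trie:
  "0101000001" → 10 new (0, 1, 0, 1, 0, 0, 0, 0, 0, 1)
  "001110" → prefix "0" already present; 5 new (0, 1, 1, 1, 0)
  "11100" → 5 new (1, 1, 1, 0, 0)
  "1101010" → prefix "11" already present; 5 new (0, 1, 0, 1, 0)
  "0010" → prefix "001" already present; 1 new (0)
  "11010" → prefix "11010" already present; 0 new (none)
  "000011000" → prefix "00" already present; 7 new (0, 0, 1, 1, 0, 0, 0)
  "01100" → prefix "01" already present; 3 new (1, 0, 0)
  "0111001" → prefix "011" already present; 4 new (1, 0, 0, 1)
Total nodes = 10 + 5 + 5 + 5 + 1 + 0 + 7 + 3 + 4 = 40

40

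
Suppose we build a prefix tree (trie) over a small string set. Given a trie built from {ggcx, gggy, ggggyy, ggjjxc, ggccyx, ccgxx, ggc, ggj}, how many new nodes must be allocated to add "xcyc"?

No existing word starts with "x", so every character of "xcyc" needs a new node.
4 − 0 = 4 new nodes.

4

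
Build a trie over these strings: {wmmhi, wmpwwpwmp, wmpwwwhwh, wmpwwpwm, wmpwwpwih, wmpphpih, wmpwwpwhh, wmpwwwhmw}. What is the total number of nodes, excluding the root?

Count nodes per top-level branch (shared prefixes stored once):
  'w'-branch (wmmhi, wmpphpih, wmpwwpwhh, wmpwwpwih, wmpwwpwm, wmpwwpwmp, wmpwwwhmw, wmpwwwhwh): 27 nodes
Sum: 27

27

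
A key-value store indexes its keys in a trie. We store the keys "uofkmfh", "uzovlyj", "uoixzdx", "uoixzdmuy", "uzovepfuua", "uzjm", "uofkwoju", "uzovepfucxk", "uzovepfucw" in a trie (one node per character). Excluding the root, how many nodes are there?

Trie structure (* marks end of a word):
(root)
└─ u
   ├─ o
   │  ├─ f
   │  │  └─ k
   │  │     ├─ m
   │  │     │  └─ f
   │  │     │     └─ h *
   │  │     └─ w
   │  │        └─ o
   │  │           └─ j
   │  │              └─ u *
   │  └─ i
   │     └─ x
   │        └─ z
   │           └─ d
   │              ├─ m
   │              │  └─ u
   │              │     └─ y *
   │              └─ x *
   └─ z
      ├─ j
      │  └─ m *
      └─ o
         └─ v
            ├─ e
            │  └─ p
            │     └─ f
            │        └─ u
            │           ├─ c
            │           │  ├─ w *
            │           │  └─ x
            │           │     └─ k *
            │           └─ u
            │              └─ a *
            └─ l
               └─ y
                  └─ j *
Counting every labelled node above: 37.

37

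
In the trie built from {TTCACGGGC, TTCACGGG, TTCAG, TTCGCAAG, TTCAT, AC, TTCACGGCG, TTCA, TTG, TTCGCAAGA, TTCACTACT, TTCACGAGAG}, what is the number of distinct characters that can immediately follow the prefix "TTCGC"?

1

Walk "TTCGC" from the root, arriving at one node.
Characters that immediately follow "TTCGC" among the stored strings: {A}.
That node has 1 child edge.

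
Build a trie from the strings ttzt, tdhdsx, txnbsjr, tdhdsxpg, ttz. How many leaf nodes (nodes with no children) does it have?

3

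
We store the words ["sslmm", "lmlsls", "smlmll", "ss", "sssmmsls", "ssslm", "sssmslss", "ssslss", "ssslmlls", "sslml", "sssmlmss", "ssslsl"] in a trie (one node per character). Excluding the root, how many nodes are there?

39

Count nodes per top-level branch (shared prefixes stored once):
  'l'-branch (lmlsls): 6 nodes
  's'-branch (smlmll, ss, sslml, sslmm, ssslm, ssslmlls, ssslsl, ssslss, sssmlmss, sssmmsls, sssmslss): 33 nodes
Sum: 39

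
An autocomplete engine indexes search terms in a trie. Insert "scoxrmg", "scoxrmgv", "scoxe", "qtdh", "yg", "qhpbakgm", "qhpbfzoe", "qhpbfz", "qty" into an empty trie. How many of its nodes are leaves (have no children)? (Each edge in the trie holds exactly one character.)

7

A leaf is a node with no children — equivalently, the end of a word that is not a proper prefix of any other stored word.
Those words: "qhpbakgm", "qhpbfzoe", "qtdh", "qty", "scoxe", "scoxrmgv", "yg"
Leaf count: 7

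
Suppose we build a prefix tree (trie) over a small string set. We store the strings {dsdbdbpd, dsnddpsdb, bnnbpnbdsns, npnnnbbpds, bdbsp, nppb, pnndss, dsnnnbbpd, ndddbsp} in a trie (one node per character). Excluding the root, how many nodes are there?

For each word, the new-node count is its length minus the longest prefix already in the trie:
  "dsdbdbpd" → 8 new (d, s, d, b, d, b, p, d)
  "dsnddpsdb" → prefix "ds" already present; 7 new (n, d, d, p, s, d, b)
  "bnnbpnbdsns" → 11 new (b, n, n, b, p, n, b, d, s, n, s)
  "npnnnbbpds" → 10 new (n, p, n, n, n, b, b, p, d, s)
  "bdbsp" → prefix "b" already present; 4 new (d, b, s, p)
  "nppb" → prefix "np" already present; 2 new (p, b)
  "pnndss" → 6 new (p, n, n, d, s, s)
  "dsnnnbbpd" → prefix "dsn" already present; 6 new (n, n, b, b, p, d)
  "ndddbsp" → prefix "n" already present; 6 new (d, d, d, b, s, p)
Total nodes = 8 + 7 + 11 + 10 + 4 + 2 + 6 + 6 + 6 = 60

60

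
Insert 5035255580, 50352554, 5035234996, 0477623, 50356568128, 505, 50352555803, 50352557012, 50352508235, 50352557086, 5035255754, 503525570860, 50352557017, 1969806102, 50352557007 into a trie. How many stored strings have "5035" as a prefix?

12

Walk to "5035"; the words in its subtree are exactly those with that prefix.
Words under "5035": 5035234996, 50352508235, 50352554, 5035255580, 50352555803, 50352557007, 50352557012, 50352557017, 50352557086, 503525570860, 5035255754, 50356568128
Count: 12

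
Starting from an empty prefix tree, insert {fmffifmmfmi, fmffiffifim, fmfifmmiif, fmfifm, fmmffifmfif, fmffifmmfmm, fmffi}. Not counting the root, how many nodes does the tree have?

33

Trace insertions, counting only characters that open a new branch:
  "fmffifmmfmi" → 11 new (f, m, f, f, i, f, m, m, f, m, i)
  "fmffiffifim" → prefix "fmffif" already present; 5 new (f, i, f, i, m)
  "fmfifmmiif" → prefix "fmf" already present; 7 new (i, f, m, m, i, i, f)
  "fmfifm" → prefix "fmfifm" already present; 0 new (none)
  "fmmffifmfif" → prefix "fm" already present; 9 new (m, f, f, i, f, m, f, i, f)
  "fmffifmmfmm" → prefix "fmffifmmfm" already present; 1 new (m)
  "fmffi" → prefix "fmffi" already present; 0 new (none)
Total nodes = 11 + 5 + 7 + 0 + 9 + 1 + 0 = 33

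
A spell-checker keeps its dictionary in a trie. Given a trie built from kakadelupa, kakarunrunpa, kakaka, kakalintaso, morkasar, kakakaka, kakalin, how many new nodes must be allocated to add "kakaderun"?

"kakade" is already a path in the trie; the remaining "run" must be added.
New nodes needed: |"kakaderun"| − 6 = 9 − 6 = 3.

3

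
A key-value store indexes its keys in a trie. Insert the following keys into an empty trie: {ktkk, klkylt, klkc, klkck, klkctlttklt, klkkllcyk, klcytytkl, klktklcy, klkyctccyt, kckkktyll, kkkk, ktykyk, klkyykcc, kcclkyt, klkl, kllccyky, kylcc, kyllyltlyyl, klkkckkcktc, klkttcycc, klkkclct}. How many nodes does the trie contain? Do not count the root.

100

Insert word by word; a character creates a node only if that edge doesn't already exist:
  "ktkk" → 4 new (k, t, k, k)
  "klkylt" → prefix "k" already present; 5 new (l, k, y, l, t)
  "klkc" → prefix "klk" already present; 1 new (c)
  "klkck" → prefix "klkc" already present; 1 new (k)
  "klkctlttklt" → prefix "klkc" already present; 7 new (t, l, t, t, k, l, t)
  "klkkllcyk" → prefix "klk" already present; 6 new (k, l, l, c, y, k)
  "klcytytkl" → prefix "kl" already present; 7 new (c, y, t, y, t, k, l)
  "klktklcy" → prefix "klk" already present; 5 new (t, k, l, c, y)
  "klkyctccyt" → prefix "klky" already present; 6 new (c, t, c, c, y, t)
  "kckkktyll" → prefix "k" already present; 8 new (c, k, k, k, t, y, l, l)
  "kkkk" → prefix "k" already present; 3 new (k, k, k)
  "ktykyk" → prefix "kt" already present; 4 new (y, k, y, k)
  "klkyykcc" → prefix "klky" already present; 4 new (y, k, c, c)
  "kcclkyt" → prefix "kc" already present; 5 new (c, l, k, y, t)
  "klkl" → prefix "klk" already present; 1 new (l)
  "kllccyky" → prefix "kl" already present; 6 new (l, c, c, y, k, y)
  "kylcc" → prefix "k" already present; 4 new (y, l, c, c)
  "kyllyltlyyl" → prefix "kyl" already present; 8 new (l, y, l, t, l, y, y, l)
  "klkkckkcktc" → prefix "klkk" already present; 7 new (c, k, k, c, k, t, c)
  "klkttcycc" → prefix "klkt" already present; 5 new (t, c, y, c, c)
  "klkkclct" → prefix "klkkc" already present; 3 new (l, c, t)
Total nodes = 4 + 5 + 1 + 1 + 7 + 6 + 7 + 5 + 6 + 8 + 3 + 4 + 4 + 5 + 1 + 6 + 4 + 8 + 7 + 5 + 3 = 100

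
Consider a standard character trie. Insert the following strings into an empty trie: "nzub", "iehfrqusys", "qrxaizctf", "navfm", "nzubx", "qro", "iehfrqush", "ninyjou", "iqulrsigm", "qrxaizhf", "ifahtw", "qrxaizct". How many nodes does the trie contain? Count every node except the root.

Trace insertions, counting only characters that open a new branch:
  "nzub" → 4 new (n, z, u, b)
  "iehfrqusys" → 10 new (i, e, h, f, r, q, u, s, y, s)
  "qrxaizctf" → 9 new (q, r, x, a, i, z, c, t, f)
  "navfm" → prefix "n" already present; 4 new (a, v, f, m)
  "nzubx" → prefix "nzub" already present; 1 new (x)
  "qro" → prefix "qr" already present; 1 new (o)
  "iehfrqush" → prefix "iehfrqus" already present; 1 new (h)
  "ninyjou" → prefix "n" already present; 6 new (i, n, y, j, o, u)
  "iqulrsigm" → prefix "i" already present; 8 new (q, u, l, r, s, i, g, m)
  "qrxaizhf" → prefix "qrxaiz" already present; 2 new (h, f)
  "ifahtw" → prefix "i" already present; 5 new (f, a, h, t, w)
  "qrxaizct" → prefix "qrxaizct" already present; 0 new (none)
Total nodes = 4 + 10 + 9 + 4 + 1 + 1 + 1 + 6 + 8 + 2 + 5 + 0 = 51

51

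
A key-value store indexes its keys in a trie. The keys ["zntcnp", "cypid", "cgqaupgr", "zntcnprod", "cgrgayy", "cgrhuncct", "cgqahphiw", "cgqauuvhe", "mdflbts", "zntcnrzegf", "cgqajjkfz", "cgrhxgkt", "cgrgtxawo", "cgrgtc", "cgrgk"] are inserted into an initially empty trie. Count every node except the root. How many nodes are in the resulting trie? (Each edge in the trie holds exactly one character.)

69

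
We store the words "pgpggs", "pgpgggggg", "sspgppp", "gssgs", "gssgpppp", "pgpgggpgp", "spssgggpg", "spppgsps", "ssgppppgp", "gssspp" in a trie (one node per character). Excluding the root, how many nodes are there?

53

For each word, the new-node count is its length minus the longest prefix already in the trie:
  "pgpggs" → 6 new (p, g, p, g, g, s)
  "pgpgggggg" → prefix "pgpgg" already present; 4 new (g, g, g, g)
  "sspgppp" → 7 new (s, s, p, g, p, p, p)
  "gssgs" → 5 new (g, s, s, g, s)
  "gssgpppp" → prefix "gssg" already present; 4 new (p, p, p, p)
  "pgpgggpgp" → prefix "pgpggg" already present; 3 new (p, g, p)
  "spssgggpg" → prefix "s" already present; 8 new (p, s, s, g, g, g, p, g)
  "spppgsps" → prefix "sp" already present; 6 new (p, p, g, s, p, s)
  "ssgppppgp" → prefix "ss" already present; 7 new (g, p, p, p, p, g, p)
  "gssspp" → prefix "gss" already present; 3 new (s, p, p)
Total nodes = 6 + 4 + 7 + 5 + 4 + 3 + 8 + 6 + 7 + 3 = 53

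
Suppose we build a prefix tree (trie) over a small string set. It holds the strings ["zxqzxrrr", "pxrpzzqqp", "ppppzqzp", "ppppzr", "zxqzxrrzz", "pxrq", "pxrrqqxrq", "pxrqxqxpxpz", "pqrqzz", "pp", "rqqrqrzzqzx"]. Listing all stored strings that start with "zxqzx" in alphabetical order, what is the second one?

zxqzxrrzz

Filter for "zxqzx…" and sort: "zxqzxrrr", "zxqzxrrzz"
Position 2: zxqzxrrzz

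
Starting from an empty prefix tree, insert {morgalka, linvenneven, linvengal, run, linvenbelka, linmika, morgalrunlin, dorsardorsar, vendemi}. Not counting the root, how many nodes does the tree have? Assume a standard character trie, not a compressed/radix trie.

59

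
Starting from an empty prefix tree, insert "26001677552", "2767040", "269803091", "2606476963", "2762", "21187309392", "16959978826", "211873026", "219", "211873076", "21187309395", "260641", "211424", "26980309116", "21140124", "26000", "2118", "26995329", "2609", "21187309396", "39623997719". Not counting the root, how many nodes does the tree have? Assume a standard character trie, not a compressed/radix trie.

88

For each word, the new-node count is its length minus the longest prefix already in the trie:
  "26001677552" → 11 new (2, 6, 0, 0, 1, 6, 7, 7, 5, 5, 2)
  "2767040" → prefix "2" already present; 6 new (7, 6, 7, 0, 4, 0)
  "269803091" → prefix "26" already present; 7 new (9, 8, 0, 3, 0, 9, 1)
  "2606476963" → prefix "260" already present; 7 new (6, 4, 7, 6, 9, 6, 3)
  "2762" → prefix "276" already present; 1 new (2)
  "21187309392" → prefix "2" already present; 10 new (1, 1, 8, 7, 3, 0, 9, 3, 9, 2)
  "16959978826" → 11 new (1, 6, 9, 5, 9, 9, 7, 8, 8, 2, 6)
  "211873026" → prefix "2118730" already present; 2 new (2, 6)
  "219" → prefix "21" already present; 1 new (9)
  "211873076" → prefix "2118730" already present; 2 new (7, 6)
  "21187309395" → prefix "2118730939" already present; 1 new (5)
  "260641" → prefix "26064" already present; 1 new (1)
  "211424" → prefix "211" already present; 3 new (4, 2, 4)
  "26980309116" → prefix "269803091" already present; 2 new (1, 6)
  "21140124" → prefix "2114" already present; 4 new (0, 1, 2, 4)
  "26000" → prefix "2600" already present; 1 new (0)
  "2118" → prefix "2118" already present; 0 new (none)
  "26995329" → prefix "269" already present; 5 new (9, 5, 3, 2, 9)
  "2609" → prefix "260" already present; 1 new (9)
  "21187309396" → prefix "2118730939" already present; 1 new (6)
  "39623997719" → 11 new (3, 9, 6, 2, 3, 9, 9, 7, 7, 1, 9)
Total nodes = 11 + 6 + 7 + 7 + 1 + 10 + 11 + 2 + 1 + 2 + 1 + 1 + 3 + 2 + 4 + 1 + 0 + 5 + 1 + 1 + 11 = 88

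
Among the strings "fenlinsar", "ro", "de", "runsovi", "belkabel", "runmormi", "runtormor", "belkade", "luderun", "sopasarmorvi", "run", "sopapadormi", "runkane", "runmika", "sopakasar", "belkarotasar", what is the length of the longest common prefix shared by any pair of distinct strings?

The deepest shared node is where two words last agree before diverging.
"belkabel" and "belkade" agree on "belka" (5 characters) before diverging; nothing deeper is shared.
Longest shared-prefix length: 5

5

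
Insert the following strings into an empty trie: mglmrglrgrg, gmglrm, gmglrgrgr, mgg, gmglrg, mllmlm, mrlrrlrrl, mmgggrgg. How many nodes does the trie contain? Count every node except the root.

42

For each word, the new-node count is its length minus the longest prefix already in the trie:
  "mglmrglrgrg" → 11 new (m, g, l, m, r, g, l, r, g, r, g)
  "gmglrm" → 6 new (g, m, g, l, r, m)
  "gmglrgrgr" → prefix "gmglr" already present; 4 new (g, r, g, r)
  "mgg" → prefix "mg" already present; 1 new (g)
  "gmglrg" → prefix "gmglrg" already present; 0 new (none)
  "mllmlm" → prefix "m" already present; 5 new (l, l, m, l, m)
  "mrlrrlrrl" → prefix "m" already present; 8 new (r, l, r, r, l, r, r, l)
  "mmgggrgg" → prefix "m" already present; 7 new (m, g, g, g, r, g, g)
Total nodes = 11 + 6 + 4 + 1 + 0 + 5 + 8 + 7 = 42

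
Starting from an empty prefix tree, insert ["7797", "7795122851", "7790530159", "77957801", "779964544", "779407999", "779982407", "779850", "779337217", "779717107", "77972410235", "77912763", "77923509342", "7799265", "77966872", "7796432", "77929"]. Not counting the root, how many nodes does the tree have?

For each word, the new-node count is its length minus the longest prefix already in the trie:
  "7797" → 4 new (7, 7, 9, 7)
  "7795122851" → prefix "779" already present; 7 new (5, 1, 2, 2, 8, 5, 1)
  "7790530159" → prefix "779" already present; 7 new (0, 5, 3, 0, 1, 5, 9)
  "77957801" → prefix "7795" already present; 4 new (7, 8, 0, 1)
  "779964544" → prefix "779" already present; 6 new (9, 6, 4, 5, 4, 4)
  "779407999" → prefix "779" already present; 6 new (4, 0, 7, 9, 9, 9)
  "779982407" → prefix "7799" already present; 5 new (8, 2, 4, 0, 7)
  "779850" → prefix "779" already present; 3 new (8, 5, 0)
  "779337217" → prefix "779" already present; 6 new (3, 3, 7, 2, 1, 7)
  "779717107" → prefix "7797" already present; 5 new (1, 7, 1, 0, 7)
  "77972410235" → prefix "7797" already present; 7 new (2, 4, 1, 0, 2, 3, 5)
  "77912763" → prefix "779" already present; 5 new (1, 2, 7, 6, 3)
  "77923509342" → prefix "779" already present; 8 new (2, 3, 5, 0, 9, 3, 4, 2)
  "7799265" → prefix "7799" already present; 3 new (2, 6, 5)
  "77966872" → prefix "779" already present; 5 new (6, 6, 8, 7, 2)
  "7796432" → prefix "7796" already present; 3 new (4, 3, 2)
  "77929" → prefix "7792" already present; 1 new (9)
Total nodes = 4 + 7 + 7 + 4 + 6 + 6 + 5 + 3 + 6 + 5 + 7 + 5 + 8 + 3 + 5 + 3 + 1 = 85

85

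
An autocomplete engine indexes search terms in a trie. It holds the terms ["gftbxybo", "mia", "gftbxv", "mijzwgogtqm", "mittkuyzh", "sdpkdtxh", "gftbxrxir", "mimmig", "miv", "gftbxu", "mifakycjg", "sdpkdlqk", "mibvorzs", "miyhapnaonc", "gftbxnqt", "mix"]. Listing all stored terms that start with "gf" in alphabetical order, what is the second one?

DFS of the "gf" subtree visits, in order: "gftbxnqt", "gftbxrxir", "gftbxu", "gftbxv", "gftbxybo"
The 2nd is gftbxrxir.

gftbxrxir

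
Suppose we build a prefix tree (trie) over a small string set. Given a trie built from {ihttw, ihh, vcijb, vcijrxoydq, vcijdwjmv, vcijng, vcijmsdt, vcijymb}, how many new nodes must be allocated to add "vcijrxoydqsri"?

The longest prefix of "vcijrxoydqsri" already in the trie is "vcijrxoydq" (length 10).
New nodes needed: |"vcijrxoydqsri"| − 10 = 13 − 10 = 3.

3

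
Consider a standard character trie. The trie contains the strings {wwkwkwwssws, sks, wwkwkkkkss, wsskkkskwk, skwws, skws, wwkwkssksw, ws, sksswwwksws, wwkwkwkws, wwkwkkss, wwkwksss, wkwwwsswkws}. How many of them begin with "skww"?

1

Walk to "skww"; the words in its subtree are exactly those with that prefix.
Words under "skww": skwws
Count: 1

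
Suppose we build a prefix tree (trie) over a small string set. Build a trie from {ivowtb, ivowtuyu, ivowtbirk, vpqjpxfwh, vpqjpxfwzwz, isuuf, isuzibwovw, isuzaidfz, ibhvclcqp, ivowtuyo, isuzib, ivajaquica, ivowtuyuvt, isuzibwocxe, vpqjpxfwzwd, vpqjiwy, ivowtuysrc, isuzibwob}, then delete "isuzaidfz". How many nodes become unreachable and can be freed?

Walk "isuzaidfz" from the leaf back toward the root, removing each node that no remaining word uses.
The suffix "aidfz" (5 nodes) is used only by "isuzaidfz"; the node for "isuz" still has the child "i", so pruning stops there.
Nodes removed: 5

5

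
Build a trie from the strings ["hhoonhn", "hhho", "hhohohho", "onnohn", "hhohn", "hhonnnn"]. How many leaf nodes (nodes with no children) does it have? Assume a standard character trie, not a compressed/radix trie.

6

A leaf is a node with no children — equivalently, the end of a word that is not a proper prefix of any other stored word.
Those words: "hhho", "hhohn", "hhohohho", "hhonnnn", "hhoonhn", "onnohn"
Leaf count: 6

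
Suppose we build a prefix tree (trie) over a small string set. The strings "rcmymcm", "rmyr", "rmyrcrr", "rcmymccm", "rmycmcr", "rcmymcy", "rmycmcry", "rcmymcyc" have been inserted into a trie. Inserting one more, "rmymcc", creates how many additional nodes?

3

The longest prefix of "rmymcc" already in the trie is "rmy" (length 3).
New nodes needed: |"rmymcc"| − 3 = 6 − 3 = 3.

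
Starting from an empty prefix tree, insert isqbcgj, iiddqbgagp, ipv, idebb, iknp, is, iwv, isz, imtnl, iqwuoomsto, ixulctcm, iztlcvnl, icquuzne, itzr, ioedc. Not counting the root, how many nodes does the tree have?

69

Insert word by word; a character creates a node only if that edge doesn't already exist:
  "isqbcgj" → 7 new (i, s, q, b, c, g, j)
  "iiddqbgagp" → prefix "i" already present; 9 new (i, d, d, q, b, g, a, g, p)
  "ipv" → prefix "i" already present; 2 new (p, v)
  "idebb" → prefix "i" already present; 4 new (d, e, b, b)
  "iknp" → prefix "i" already present; 3 new (k, n, p)
  "is" → prefix "is" already present; 0 new (none)
  "iwv" → prefix "i" already present; 2 new (w, v)
  "isz" → prefix "is" already present; 1 new (z)
  "imtnl" → prefix "i" already present; 4 new (m, t, n, l)
  "iqwuoomsto" → prefix "i" already present; 9 new (q, w, u, o, o, m, s, t, o)
  "ixulctcm" → prefix "i" already present; 7 new (x, u, l, c, t, c, m)
  "iztlcvnl" → prefix "i" already present; 7 new (z, t, l, c, v, n, l)
  "icquuzne" → prefix "i" already present; 7 new (c, q, u, u, z, n, e)
  "itzr" → prefix "i" already present; 3 new (t, z, r)
  "ioedc" → prefix "i" already present; 4 new (o, e, d, c)
Total nodes = 7 + 9 + 2 + 4 + 3 + 0 + 2 + 1 + 4 + 9 + 7 + 7 + 7 + 3 + 4 = 69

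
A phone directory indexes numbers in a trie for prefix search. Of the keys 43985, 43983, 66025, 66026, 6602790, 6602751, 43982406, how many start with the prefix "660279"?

Filter for entries beginning with "660279":
Matches: "6602790"
Count: 1

1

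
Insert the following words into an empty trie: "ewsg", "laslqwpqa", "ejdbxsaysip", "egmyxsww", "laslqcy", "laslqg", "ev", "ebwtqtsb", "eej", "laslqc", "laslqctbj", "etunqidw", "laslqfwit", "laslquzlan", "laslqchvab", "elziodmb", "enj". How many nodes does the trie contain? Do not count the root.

For each word, the new-node count is its length minus the longest prefix already in the trie:
  "ewsg" → 4 new (e, w, s, g)
  "laslqwpqa" → 9 new (l, a, s, l, q, w, p, q, a)
  "ejdbxsaysip" → prefix "e" already present; 10 new (j, d, b, x, s, a, y, s, i, p)
  "egmyxsww" → prefix "e" already present; 7 new (g, m, y, x, s, w, w)
  "laslqcy" → prefix "laslq" already present; 2 new (c, y)
  "laslqg" → prefix "laslq" already present; 1 new (g)
  "ev" → prefix "e" already present; 1 new (v)
  "ebwtqtsb" → prefix "e" already present; 7 new (b, w, t, q, t, s, b)
  "eej" → prefix "e" already present; 2 new (e, j)
  "laslqc" → prefix "laslqc" already present; 0 new (none)
  "laslqctbj" → prefix "laslqc" already present; 3 new (t, b, j)
  "etunqidw" → prefix "e" already present; 7 new (t, u, n, q, i, d, w)
  "laslqfwit" → prefix "laslq" already present; 4 new (f, w, i, t)
  "laslquzlan" → prefix "laslq" already present; 5 new (u, z, l, a, n)
  "laslqchvab" → prefix "laslqc" already present; 4 new (h, v, a, b)
  "elziodmb" → prefix "e" already present; 7 new (l, z, i, o, d, m, b)
  "enj" → prefix "e" already present; 2 new (n, j)
Total nodes = 4 + 9 + 10 + 7 + 2 + 1 + 1 + 7 + 2 + 0 + 3 + 7 + 4 + 5 + 4 + 7 + 2 = 75

75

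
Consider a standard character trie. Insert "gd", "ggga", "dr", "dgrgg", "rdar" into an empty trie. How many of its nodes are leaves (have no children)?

5

Leaves are exactly the stored words that no other stored word extends.
Those words: "dgrgg", "dr", "gd", "ggga", "rdar"
Leaf count: 5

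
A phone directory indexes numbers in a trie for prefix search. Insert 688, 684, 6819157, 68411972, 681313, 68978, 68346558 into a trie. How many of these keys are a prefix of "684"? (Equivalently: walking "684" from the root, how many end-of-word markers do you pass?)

Walk "684" from the root; an end-of-word marker is hit whenever a stored word is a prefix of "684".
Prefixes of the query that are stored words: "684"
Count: 1

1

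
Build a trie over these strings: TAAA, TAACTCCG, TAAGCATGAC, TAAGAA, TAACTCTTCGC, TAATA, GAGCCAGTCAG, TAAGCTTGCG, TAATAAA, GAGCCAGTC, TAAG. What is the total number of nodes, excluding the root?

43

Trace insertions, counting only characters that open a new branch:
  "TAAA" → 4 new (T, A, A, A)
  "TAACTCCG" → prefix "TAA" already present; 5 new (C, T, C, C, G)
  "TAAGCATGAC" → prefix "TAA" already present; 7 new (G, C, A, T, G, A, C)
  "TAAGAA" → prefix "TAAG" already present; 2 new (A, A)
  "TAACTCTTCGC" → prefix "TAACTC" already present; 5 new (T, T, C, G, C)
  "TAATA" → prefix "TAA" already present; 2 new (T, A)
  "GAGCCAGTCAG" → 11 new (G, A, G, C, C, A, G, T, C, A, G)
  "TAAGCTTGCG" → prefix "TAAGC" already present; 5 new (T, T, G, C, G)
  "TAATAAA" → prefix "TAATA" already present; 2 new (A, A)
  "GAGCCAGTC" → prefix "GAGCCAGTC" already present; 0 new (none)
  "TAAG" → prefix "TAAG" already present; 0 new (none)
Total nodes = 4 + 5 + 7 + 2 + 5 + 2 + 11 + 5 + 2 + 0 + 0 = 43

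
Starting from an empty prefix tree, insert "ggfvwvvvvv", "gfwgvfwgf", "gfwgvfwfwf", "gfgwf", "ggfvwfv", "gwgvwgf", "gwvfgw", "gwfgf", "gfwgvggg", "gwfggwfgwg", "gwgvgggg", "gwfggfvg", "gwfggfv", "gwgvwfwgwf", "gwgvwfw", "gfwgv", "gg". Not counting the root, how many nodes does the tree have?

60

For each word, the new-node count is its length minus the longest prefix already in the trie:
  "ggfvwvvvvv" → 10 new (g, g, f, v, w, v, v, v, v, v)
  "gfwgvfwgf" → prefix "g" already present; 8 new (f, w, g, v, f, w, g, f)
  "gfwgvfwfwf" → prefix "gfwgvfw" already present; 3 new (f, w, f)
  "gfgwf" → prefix "gf" already present; 3 new (g, w, f)
  "ggfvwfv" → prefix "ggfvw" already present; 2 new (f, v)
  "gwgvwgf" → prefix "g" already present; 6 new (w, g, v, w, g, f)
  "gwvfgw" → prefix "gw" already present; 4 new (v, f, g, w)
  "gwfgf" → prefix "gw" already present; 3 new (f, g, f)
  "gfwgvggg" → prefix "gfwgv" already present; 3 new (g, g, g)
  "gwfggwfgwg" → prefix "gwfg" already present; 6 new (g, w, f, g, w, g)
  "gwgvgggg" → prefix "gwgv" already present; 4 new (g, g, g, g)
  "gwfggfvg" → prefix "gwfgg" already present; 3 new (f, v, g)
  "gwfggfv" → prefix "gwfggfv" already present; 0 new (none)
  "gwgvwfwgwf" → prefix "gwgvw" already present; 5 new (f, w, g, w, f)
  "gwgvwfw" → prefix "gwgvwfw" already present; 0 new (none)
  "gfwgv" → prefix "gfwgv" already present; 0 new (none)
  "gg" → prefix "gg" already present; 0 new (none)
Total nodes = 10 + 8 + 3 + 3 + 2 + 6 + 4 + 3 + 3 + 6 + 4 + 3 + 0 + 5 + 0 + 0 + 0 = 60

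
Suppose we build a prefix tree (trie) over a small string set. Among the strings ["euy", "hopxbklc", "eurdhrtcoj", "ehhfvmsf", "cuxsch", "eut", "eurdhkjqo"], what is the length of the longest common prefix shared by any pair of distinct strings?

Look for the deepest trie node that still has at least two words in its subtree.
"eurdhkjqo" and "eurdhrtcoj" agree on "eurdh" (5 characters) before diverging; nothing deeper is shared.
Longest shared-prefix length: 5

5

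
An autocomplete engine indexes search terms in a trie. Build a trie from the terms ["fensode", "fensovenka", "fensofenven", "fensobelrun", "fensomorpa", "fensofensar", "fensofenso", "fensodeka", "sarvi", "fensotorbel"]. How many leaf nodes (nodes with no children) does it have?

9

Leaves are exactly the stored words that no other stored word extends.
Those words: "fensobelrun", "fensodeka", "fensofensar", "fensofenso", "fensofenven", "fensomorpa", "fensotorbel", "fensovenka", "sarvi"
Leaf count: 9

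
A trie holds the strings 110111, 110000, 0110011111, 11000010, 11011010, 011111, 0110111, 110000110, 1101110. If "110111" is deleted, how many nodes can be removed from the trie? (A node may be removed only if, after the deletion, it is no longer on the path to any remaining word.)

Walk "110111" from the leaf back toward the root, removing each node that no remaining word uses.
Every node on "110111" is still needed (e.g. by "1101110"), so nothing is freed.
Nodes removed: 0

0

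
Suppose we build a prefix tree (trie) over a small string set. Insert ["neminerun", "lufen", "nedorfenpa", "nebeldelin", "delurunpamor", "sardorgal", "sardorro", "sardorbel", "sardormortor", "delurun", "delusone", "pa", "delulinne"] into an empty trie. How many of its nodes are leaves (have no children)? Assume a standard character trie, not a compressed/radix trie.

12

A leaf is a node with no children — equivalently, the end of a word that is not a proper prefix of any other stored word.
Those words: "delulinne", "delurunpamor", "delusone", "lufen", "nebeldelin", "nedorfenpa", "neminerun", "pa", "sardorbel", "sardorgal", "sardormortor", "sardorro"
Leaf count: 12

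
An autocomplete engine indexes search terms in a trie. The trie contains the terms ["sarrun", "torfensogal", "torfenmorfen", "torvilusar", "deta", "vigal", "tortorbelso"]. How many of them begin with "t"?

4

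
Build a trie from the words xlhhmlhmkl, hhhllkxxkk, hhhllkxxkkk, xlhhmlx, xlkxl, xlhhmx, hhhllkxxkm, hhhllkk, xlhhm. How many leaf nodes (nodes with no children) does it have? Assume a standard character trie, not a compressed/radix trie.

Leaves are exactly the stored words that no other stored word extends.
Those words: "hhhllkk", "hhhllkxxkkk", "hhhllkxxkm", "xlhhmlhmkl", "xlhhmlx", "xlhhmx", "xlkxl"
Leaf count: 7

7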